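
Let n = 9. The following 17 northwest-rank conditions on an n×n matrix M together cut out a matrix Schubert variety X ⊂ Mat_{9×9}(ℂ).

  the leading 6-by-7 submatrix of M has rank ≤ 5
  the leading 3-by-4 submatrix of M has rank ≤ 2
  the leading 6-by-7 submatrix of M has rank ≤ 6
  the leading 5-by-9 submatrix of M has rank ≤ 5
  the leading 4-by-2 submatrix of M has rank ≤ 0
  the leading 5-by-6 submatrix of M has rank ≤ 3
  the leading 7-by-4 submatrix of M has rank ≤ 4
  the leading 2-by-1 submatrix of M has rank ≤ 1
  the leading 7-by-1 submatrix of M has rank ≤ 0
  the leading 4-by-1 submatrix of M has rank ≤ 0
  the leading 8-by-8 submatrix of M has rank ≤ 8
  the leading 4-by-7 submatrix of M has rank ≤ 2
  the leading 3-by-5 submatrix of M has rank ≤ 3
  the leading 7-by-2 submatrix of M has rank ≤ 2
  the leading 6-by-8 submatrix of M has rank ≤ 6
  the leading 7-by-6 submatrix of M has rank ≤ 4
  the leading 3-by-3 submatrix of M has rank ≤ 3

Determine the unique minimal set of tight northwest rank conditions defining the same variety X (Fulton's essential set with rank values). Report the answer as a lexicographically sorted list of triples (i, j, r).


Propagating the 17 rank bounds to every northwest block:

  R[1]: 0  0  1  1  1  1  1  1  1
  R[2]: 0  0  1  2  2  2  2  2  2
  R[3]: 0  0  1  2  2  2  2  3  3
  R[4]: 0  0  1  2  2  2  2  3  4
  R[5]: 0  1  2  3  3  3  3  4  5
  R[6]: 0  1  2  3  4  4  4  5  6
  R[7]: 0  1  2  3  4  4  5  6  7
  R[8]: 1  2  3  4  5  5  6  7  8
  R[9]: 1  2  3  4  5  6  7  8  9

hence w(1..9) = (3, 4, 8, 9, 2, 5, 7, 1, 6).

|D(w)|=18, |Ess(w)|=4:

[(4, 2, 0), (4, 7, 2), (7, 1, 0), (7, 6, 4)]


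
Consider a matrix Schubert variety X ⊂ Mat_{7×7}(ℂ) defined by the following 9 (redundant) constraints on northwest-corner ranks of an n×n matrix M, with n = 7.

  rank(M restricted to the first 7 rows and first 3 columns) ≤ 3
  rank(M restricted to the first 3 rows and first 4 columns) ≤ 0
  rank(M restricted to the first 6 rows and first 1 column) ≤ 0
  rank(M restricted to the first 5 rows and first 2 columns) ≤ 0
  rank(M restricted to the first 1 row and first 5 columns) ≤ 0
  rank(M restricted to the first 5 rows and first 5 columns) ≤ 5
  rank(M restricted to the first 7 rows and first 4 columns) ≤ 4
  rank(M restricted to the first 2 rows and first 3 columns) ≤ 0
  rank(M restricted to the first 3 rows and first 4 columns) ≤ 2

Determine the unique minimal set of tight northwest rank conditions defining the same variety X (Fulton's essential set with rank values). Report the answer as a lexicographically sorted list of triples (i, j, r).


The tightest implied rank at each (i,j), from the 9 conditions:

  row 1: 0, 0, 0, 0, 0, 1, 1
  row 2: 0, 0, 0, 0, 1, 2, 2
  row 3: 0, 0, 0, 0, 1, 2, 3
  row 4: 0, 0, 1, 1, 2, 3, 4
  row 5: 0, 0, 1, 2, 3, 4, 5
  row 6: 0, 1, 2, 3, 4, 5, 6
  row 7: 1, 2, 3, 4, 5, 6, 7

hence w(1..7) = (6, 5, 7, 3, 4, 2, 1).

D(w) has 18 cells with 4 SE-corners; essential set:

[(1, 5, 0), (3, 4, 0), (5, 2, 0), (6, 1, 0)]


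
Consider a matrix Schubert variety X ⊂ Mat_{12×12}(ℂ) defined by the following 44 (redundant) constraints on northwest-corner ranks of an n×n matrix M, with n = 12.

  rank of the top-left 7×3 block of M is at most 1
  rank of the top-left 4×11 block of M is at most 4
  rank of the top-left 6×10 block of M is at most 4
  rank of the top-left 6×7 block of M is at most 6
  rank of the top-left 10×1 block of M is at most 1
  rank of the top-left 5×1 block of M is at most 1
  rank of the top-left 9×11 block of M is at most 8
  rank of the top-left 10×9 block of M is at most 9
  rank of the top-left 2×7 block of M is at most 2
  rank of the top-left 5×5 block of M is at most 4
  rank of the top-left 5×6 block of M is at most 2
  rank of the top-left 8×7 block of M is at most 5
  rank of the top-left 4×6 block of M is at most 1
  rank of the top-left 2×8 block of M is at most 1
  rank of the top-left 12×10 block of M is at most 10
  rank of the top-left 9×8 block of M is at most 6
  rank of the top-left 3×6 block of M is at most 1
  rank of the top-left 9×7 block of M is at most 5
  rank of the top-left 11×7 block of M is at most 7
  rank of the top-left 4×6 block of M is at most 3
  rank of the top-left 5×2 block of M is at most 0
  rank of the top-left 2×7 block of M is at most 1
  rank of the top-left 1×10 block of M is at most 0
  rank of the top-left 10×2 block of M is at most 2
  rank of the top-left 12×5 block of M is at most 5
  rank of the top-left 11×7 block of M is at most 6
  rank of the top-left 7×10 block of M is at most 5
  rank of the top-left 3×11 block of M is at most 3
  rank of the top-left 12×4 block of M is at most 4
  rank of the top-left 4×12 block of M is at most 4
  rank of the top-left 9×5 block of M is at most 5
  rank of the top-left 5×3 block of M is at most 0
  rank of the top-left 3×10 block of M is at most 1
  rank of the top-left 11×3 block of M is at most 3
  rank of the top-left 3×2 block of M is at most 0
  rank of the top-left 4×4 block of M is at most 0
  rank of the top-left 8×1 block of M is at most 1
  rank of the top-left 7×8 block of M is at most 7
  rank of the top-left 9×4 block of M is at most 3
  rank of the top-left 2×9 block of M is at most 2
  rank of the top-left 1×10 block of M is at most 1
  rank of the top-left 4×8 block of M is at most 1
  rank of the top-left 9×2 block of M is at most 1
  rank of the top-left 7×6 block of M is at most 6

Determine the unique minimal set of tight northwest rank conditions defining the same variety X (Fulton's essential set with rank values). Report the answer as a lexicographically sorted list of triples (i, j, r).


Reconstructing r_w from the 44 given conditions:

  R[1]: 0 0 0 0 0 0 0 0 0 0 1 1
  R[2]: 0 0 0 0 1 1 1 1 1 1 2 2
  R[3]: 0 0 0 0 1 1 1 1 1 1 2 3
  R[4]: 0 0 0 0 1 1 1 1 2 2 3 4
  R[5]: 0 0 0 1 2 2 2 2 3 3 4 5
  R[6]: 1 1 1 2 3 3 3 3 4 4 5 6
  R[7]: 1 1 1 2 3 4 4 4 5 5 6 7
  R[8]: 1 1 2 3 4 5 5 5 6 6 7 8
  R[9]: 1 1 2 3 4 5 5 6 7 7 8 9
  R[10]: 1 2 3 4 5 6 6 7 8 8 9 10
  R[11]: 1 2 3 4 5 6 6 7 8 9 10 11
  R[12]: 1 2 3 4 5 6 7 8 9 10 11 12

the unique w with this rank table is (11, 5, 12, 9, 4, 1, 6, 3, 8, 2, 10, 7).

ℓ(w)=39; the 9 essential cells (i,j,r):

[(1, 10, 0), (3, 10, 1), (4, 4, 0), (4, 8, 1), (5, 3, 0), (7, 3, 1), (9, 2, 1), (9, 7, 5), (11, 7, 6)]


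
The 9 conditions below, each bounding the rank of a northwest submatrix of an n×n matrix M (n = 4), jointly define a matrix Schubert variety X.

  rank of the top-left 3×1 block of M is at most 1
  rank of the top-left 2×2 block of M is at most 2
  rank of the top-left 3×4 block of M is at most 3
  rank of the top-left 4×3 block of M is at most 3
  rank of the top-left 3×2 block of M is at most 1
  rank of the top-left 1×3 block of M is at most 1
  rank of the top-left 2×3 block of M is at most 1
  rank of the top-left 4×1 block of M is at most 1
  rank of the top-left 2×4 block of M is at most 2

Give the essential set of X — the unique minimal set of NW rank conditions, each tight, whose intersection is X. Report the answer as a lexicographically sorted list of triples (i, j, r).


Computing R[i][j] = min implied NW-rank bound (n=4, 9 conditions):

  row 1: 1 | 1 | 1 | 1
  row 2: 1 | 1 | 1 | 2
  row 3: 1 | 1 | 2 | 3
  row 4: 1 | 2 | 3 | 4

reading off 1-entries of Δ²R: w = (1, 4, 3, 2).

Fulton essential set (2 of the 3 Rothe cells):

[(2, 3, 1), (3, 2, 1)]


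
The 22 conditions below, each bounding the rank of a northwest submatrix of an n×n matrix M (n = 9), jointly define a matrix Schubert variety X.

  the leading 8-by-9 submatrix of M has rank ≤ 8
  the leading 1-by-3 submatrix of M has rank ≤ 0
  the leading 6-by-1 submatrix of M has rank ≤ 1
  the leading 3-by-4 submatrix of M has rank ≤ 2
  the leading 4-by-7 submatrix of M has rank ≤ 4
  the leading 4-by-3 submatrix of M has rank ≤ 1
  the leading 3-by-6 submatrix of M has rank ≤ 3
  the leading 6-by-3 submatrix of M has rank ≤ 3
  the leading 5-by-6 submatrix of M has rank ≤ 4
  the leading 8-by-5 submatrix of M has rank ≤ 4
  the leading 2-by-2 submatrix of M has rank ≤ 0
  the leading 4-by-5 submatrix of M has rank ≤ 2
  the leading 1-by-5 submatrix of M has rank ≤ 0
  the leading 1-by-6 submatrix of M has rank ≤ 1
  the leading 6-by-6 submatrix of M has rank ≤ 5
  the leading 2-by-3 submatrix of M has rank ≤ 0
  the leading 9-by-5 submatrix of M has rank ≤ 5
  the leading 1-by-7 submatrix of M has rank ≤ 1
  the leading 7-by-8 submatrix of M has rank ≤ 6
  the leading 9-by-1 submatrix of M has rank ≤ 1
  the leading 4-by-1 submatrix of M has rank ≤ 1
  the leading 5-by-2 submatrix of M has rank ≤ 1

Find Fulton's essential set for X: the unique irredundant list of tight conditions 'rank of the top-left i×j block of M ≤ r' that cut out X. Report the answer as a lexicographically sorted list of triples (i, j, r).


Reconstructing r_w from the 22 given conditions:

  row 1: 0 | 0 | 0 | 0 | 0 | 1 | 1 | 1 | 1
  row 2: 0 | 0 | 0 | 1 | 1 | 2 | 2 | 2 | 2
  row 3: 1 | 1 | 1 | 2 | 2 | 3 | 3 | 3 | 3
  row 4: 1 | 1 | 1 | 2 | 2 | 3 | 4 | 4 | 4
  row 5: 1 | 1 | 2 | 3 | 3 | 4 | 5 | 5 | 5
  row 6: 1 | 2 | 3 | 4 | 4 | 5 | 6 | 6 | 6
  row 7: 1 | 2 | 3 | 4 | 4 | 5 | 6 | 6 | 7
  row 8: 1 | 2 | 3 | 4 | 4 | 5 | 6 | 7 | 8
  row 9: 1 | 2 | 3 | 4 | 5 | 6 | 7 | 8 | 9

the unique w with this rank table is (6, 4, 1, 7, 3, 2, 9, 8, 5).

ℓ(w)=15; the 7 essential cells (i,j,r):

[(1, 5, 0), (2, 3, 0), (4, 3, 1), (4, 5, 2), (5, 2, 1), (7, 8, 6), (8, 5, 4)]


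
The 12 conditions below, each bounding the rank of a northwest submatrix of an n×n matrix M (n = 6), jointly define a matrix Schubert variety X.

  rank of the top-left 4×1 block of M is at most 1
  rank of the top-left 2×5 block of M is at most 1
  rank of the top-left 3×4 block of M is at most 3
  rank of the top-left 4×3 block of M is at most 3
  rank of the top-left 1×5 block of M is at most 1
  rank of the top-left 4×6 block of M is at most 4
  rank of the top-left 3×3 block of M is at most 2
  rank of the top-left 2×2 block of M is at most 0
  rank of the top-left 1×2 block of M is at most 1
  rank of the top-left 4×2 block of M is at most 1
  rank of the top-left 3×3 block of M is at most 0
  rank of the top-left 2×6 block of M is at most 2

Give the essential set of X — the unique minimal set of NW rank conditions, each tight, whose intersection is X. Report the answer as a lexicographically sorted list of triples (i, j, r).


Rank table r_w(6×6) implied by the 12 constraints:

  0 0 0 1 1 1
  0 0 0 1 1 2
  0 0 0 1 2 3
  1 1 1 2 3 4
  1 2 2 3 4 5
  1 2 3 4 5 6

reading off 1-entries of Δ²R: w = (4, 6, 5, 1, 2, 3).

2 SE-corners of the 10-cell Rothe diagram give Ess(w):

[(2, 5, 1), (3, 3, 0)]


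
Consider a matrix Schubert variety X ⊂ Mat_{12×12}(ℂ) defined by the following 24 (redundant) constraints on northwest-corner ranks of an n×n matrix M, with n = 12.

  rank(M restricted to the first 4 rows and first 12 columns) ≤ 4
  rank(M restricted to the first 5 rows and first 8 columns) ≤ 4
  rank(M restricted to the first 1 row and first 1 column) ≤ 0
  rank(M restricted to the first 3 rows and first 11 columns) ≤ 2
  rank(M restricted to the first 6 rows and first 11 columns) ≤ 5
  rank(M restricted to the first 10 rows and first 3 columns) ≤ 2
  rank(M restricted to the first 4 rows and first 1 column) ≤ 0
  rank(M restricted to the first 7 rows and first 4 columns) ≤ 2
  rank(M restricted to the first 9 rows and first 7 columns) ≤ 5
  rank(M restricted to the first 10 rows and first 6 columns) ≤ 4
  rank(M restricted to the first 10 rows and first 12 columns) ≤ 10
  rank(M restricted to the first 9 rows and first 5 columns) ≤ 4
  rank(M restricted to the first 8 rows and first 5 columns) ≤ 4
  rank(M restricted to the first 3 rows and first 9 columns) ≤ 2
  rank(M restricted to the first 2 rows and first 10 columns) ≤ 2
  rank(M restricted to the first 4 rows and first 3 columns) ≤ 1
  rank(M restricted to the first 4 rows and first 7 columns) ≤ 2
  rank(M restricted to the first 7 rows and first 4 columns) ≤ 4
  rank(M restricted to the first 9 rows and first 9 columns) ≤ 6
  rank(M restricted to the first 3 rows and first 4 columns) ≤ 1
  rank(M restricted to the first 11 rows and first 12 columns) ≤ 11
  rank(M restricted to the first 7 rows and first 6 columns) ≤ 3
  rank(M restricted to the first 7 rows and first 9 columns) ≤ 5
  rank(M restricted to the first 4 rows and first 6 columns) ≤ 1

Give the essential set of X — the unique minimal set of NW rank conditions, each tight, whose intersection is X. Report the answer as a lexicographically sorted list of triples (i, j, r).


Rank table r_w(12×12) implied by the 24 constraints:

  row 1: 0  1  1  1  1  1  1  1  1  1  1  1
  row 2: 0  1  1  1  1  1  2  2  2  2  2  2
  row 3: 0  1  1  1  1  1  2  2  2  2  2  3
  row 4: 0  1  1  1  1  1  2  3  3  3  3  4
  row 5: 1  2  2  2  2  2  3  4  4  4  4  5
  row 6: 1  2  2  2  3  3  4  5  5  5  5  6
  row 7: 1  2  2  2  3  3  4  5  5  6  6  7
  row 8: 1  2  2  3  4  4  5  6  6  7  7  8
  row 9: 1  2  2  3  4  4  5  6  6  7  8  9
  row 10: 1  2  2  3  4  4  5  6  7  8  9  10
  row 11: 1  2  3  4  5  5  6  7  8  9  10  11
  row 12: 1  2  3  4  5  6  7  8  9  10  11  12

giving w = (2, 7, 12, 8, 1, 5, 10, 4, 11, 9, 3, 6) via Δ²R.

ℓ(w)=32; the 9 essential cells (i,j,r):

[(3, 11, 2), (4, 1, 0), (4, 6, 1), (7, 4, 2), (7, 6, 3), (7, 9, 5), (9, 9, 6), (10, 3, 2), (10, 6, 4)]


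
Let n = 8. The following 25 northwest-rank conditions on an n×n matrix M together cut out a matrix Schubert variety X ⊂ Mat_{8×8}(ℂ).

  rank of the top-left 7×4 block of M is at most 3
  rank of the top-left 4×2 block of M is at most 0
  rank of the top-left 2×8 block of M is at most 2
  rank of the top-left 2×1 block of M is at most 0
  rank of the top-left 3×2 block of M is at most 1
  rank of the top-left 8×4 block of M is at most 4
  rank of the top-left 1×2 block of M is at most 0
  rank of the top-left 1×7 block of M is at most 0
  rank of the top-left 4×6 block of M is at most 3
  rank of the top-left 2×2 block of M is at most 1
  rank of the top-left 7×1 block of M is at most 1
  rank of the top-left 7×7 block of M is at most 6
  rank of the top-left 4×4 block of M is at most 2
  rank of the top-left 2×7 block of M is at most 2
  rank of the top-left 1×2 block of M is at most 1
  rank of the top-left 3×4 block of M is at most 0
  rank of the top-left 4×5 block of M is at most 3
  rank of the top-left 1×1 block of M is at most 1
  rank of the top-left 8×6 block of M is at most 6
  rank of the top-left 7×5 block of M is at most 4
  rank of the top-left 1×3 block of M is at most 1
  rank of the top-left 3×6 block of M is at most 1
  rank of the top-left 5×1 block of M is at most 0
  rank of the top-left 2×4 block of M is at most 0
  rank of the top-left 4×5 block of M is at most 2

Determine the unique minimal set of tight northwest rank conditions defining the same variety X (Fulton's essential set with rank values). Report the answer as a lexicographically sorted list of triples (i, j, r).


Reconstructing r_w from the 25 given conditions:

  row 1: 0 0 0 0 0 0 0 1
  row 2: 0 0 0 0 1 1 1 2
  row 3: 0 0 0 0 1 1 2 3
  row 4: 0 0 1 1 2 2 3 4
  row 5: 0 1 2 2 3 3 4 5
  row 6: 1 2 3 3 4 4 5 6
  row 7: 1 2 3 3 4 5 6 7
  row 8: 1 2 3 4 5 6 7 8

so w = (8, 5, 7, 3, 2, 1, 6, 4).

ℓ(w)=20; the 6 essential cells (i,j,r):

[(1, 7, 0), (3, 4, 0), (3, 6, 1), (4, 2, 0), (5, 1, 0), (7, 4, 3)]


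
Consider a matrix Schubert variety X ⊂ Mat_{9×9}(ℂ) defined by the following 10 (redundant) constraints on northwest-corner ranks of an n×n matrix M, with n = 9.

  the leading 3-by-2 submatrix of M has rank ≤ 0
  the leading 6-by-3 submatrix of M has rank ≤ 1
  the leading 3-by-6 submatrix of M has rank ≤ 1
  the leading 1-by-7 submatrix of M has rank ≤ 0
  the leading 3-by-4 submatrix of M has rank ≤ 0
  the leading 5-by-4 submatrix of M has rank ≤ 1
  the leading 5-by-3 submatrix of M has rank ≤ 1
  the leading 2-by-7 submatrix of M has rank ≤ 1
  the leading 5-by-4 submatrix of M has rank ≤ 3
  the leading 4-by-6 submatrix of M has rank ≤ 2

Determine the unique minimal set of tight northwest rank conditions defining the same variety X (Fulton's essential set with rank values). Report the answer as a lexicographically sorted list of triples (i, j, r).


Reconstructing r_w from the 10 given conditions:

  row 1: 0 | 0 | 0 | 0 | 0 | 0 | 0 | 1 | 1
  row 2: 0 | 0 | 0 | 0 | 1 | 1 | 1 | 2 | 2
  row 3: 0 | 0 | 0 | 0 | 1 | 1 | 2 | 3 | 3
  row 4: 1 | 1 | 1 | 1 | 2 | 2 | 3 | 4 | 4
  row 5: 1 | 1 | 1 | 1 | 2 | 3 | 4 | 5 | 5
  row 6: 1 | 1 | 1 | 2 | 3 | 4 | 5 | 6 | 6
  row 7: 1 | 2 | 2 | 3 | 4 | 5 | 6 | 7 | 7
  row 8: 1 | 2 | 3 | 4 | 5 | 6 | 7 | 8 | 8
  row 9: 1 | 2 | 3 | 4 | 5 | 6 | 7 | 8 | 9

hence w(1..9) = (8, 5, 7, 1, 6, 4, 2, 3, 9).

Rothe diagram D(w) (21 cells), 5 SE-corners (essential conditions):

[(1, 7, 0), (3, 4, 0), (3, 6, 1), (5, 4, 1), (6, 3, 1)]


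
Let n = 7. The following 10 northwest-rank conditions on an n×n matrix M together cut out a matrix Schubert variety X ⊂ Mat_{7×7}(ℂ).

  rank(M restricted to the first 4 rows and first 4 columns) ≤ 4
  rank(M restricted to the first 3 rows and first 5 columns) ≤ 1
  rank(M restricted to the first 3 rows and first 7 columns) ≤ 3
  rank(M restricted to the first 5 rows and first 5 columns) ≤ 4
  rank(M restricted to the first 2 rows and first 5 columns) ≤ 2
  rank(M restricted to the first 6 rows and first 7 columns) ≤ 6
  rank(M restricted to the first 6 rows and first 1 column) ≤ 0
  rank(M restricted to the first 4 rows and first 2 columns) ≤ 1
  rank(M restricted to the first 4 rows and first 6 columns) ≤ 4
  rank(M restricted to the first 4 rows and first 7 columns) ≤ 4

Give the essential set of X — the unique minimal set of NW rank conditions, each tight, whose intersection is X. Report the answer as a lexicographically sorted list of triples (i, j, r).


Propagating the 10 rank bounds to every northwest block:

  i=1: 0, 1, 1, 1, 1, 1, 1
  i=2: 0, 1, 1, 1, 1, 2, 2
  i=3: 0, 1, 1, 1, 1, 2, 3
  i=4: 0, 1, 2, 2, 2, 3, 4
  i=5: 0, 1, 2, 3, 3, 4, 5
  i=6: 0, 1, 2, 3, 4, 5, 6
  i=7: 1, 2, 3, 4, 5, 6, 7

the unique w with this rank table is (2, 6, 7, 3, 4, 5, 1).

Fulton essential set (2 of the 12 Rothe cells):

[(3, 5, 1), (6, 1, 0)]


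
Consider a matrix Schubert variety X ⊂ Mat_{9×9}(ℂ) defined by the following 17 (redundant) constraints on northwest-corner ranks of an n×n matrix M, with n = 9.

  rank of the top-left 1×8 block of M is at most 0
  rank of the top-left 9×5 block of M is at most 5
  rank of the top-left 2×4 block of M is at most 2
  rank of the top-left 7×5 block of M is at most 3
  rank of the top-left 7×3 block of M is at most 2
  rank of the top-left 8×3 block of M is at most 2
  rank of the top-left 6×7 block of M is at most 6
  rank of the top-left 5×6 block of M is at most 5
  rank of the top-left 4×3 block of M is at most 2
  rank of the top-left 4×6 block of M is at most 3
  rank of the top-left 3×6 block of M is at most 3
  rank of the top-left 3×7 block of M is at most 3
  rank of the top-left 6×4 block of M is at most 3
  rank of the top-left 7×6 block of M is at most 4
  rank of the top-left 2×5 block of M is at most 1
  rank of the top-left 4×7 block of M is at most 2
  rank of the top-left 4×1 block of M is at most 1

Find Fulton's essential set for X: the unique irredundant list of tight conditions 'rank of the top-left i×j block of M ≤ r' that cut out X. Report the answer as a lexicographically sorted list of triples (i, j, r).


Computing R[i][j] = min implied NW-rank bound (n=9, 17 conditions):

  i=1: 0  0  0  0  0  0  0  0  1
  i=2: 1  1  1  1  1  1  1  1  2
  i=3: 1  2  2  2  2  2  2  2  3
  i=4: 1  2  2  2  2  2  2  3  4
  i=5: 1  2  2  3  3  3  3  4  5
  i=6: 1  2  2  3  3  4  4  5  6
  i=7: 1  2  2  3  3  4  5  6  7
  i=8: 1  2  2  3  4  5  6  7  8
  i=9: 1  2  3  4  5  6  7  8  9

second differences of R give the permutation w = (9, 1, 2, 8, 4, 6, 7, 5, 3).

Rothe diagram D(w) (19 cells), 4 SE-corners (essential conditions):

[(1, 8, 0), (4, 7, 2), (7, 5, 3), (8, 3, 2)]


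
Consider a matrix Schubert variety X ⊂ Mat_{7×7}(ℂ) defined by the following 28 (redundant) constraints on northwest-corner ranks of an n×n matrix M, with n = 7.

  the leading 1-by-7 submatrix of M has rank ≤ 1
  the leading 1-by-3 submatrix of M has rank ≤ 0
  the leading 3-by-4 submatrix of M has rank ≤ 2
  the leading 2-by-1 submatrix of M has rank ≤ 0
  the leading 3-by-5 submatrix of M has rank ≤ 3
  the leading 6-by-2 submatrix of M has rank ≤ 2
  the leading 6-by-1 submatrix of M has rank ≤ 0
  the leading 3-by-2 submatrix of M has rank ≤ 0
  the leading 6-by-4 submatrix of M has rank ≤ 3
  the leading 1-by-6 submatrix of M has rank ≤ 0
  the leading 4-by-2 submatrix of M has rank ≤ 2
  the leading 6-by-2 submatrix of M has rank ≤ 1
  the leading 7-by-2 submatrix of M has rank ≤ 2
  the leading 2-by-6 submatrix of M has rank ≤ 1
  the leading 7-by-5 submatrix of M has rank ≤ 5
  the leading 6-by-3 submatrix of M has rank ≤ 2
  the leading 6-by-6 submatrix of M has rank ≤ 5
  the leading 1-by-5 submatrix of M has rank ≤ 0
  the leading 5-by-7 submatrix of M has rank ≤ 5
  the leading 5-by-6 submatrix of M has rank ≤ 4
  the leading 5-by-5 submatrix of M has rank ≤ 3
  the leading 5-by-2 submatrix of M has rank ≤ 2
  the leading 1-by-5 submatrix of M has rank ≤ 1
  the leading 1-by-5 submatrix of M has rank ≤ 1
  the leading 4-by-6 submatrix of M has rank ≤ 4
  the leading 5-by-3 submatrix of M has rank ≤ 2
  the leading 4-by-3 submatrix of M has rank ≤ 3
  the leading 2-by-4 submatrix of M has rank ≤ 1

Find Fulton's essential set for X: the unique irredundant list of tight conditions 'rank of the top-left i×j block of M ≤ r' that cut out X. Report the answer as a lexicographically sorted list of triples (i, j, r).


Reconstructing r_w from the 28 given conditions:

  row 1: 0, 0, 0, 0, 0, 0, 1
  row 2: 0, 0, 1, 1, 1, 1, 2
  row 3: 0, 0, 1, 2, 2, 2, 3
  row 4: 0, 1, 2, 3, 3, 3, 4
  row 5: 0, 1, 2, 3, 3, 4, 5
  row 6: 0, 1, 2, 3, 4, 5, 6
  row 7: 1, 2, 3, 4, 5, 6, 7

giving w = (7, 3, 4, 2, 6, 5, 1) via Δ²R.

|D(w)|=14, |Ess(w)|=4:

[(1, 6, 0), (3, 2, 0), (5, 5, 3), (6, 1, 0)]


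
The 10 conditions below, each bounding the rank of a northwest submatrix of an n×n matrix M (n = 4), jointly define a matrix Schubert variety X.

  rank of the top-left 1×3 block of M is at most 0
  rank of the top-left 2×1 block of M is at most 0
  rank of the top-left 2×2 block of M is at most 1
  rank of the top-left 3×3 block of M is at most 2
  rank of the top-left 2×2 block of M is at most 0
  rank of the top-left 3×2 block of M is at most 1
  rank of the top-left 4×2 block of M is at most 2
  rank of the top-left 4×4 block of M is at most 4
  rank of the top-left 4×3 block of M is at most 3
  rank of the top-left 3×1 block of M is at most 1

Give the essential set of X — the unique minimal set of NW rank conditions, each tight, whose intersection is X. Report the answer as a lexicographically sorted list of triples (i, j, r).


Rank table r_w(4×4) implied by the 10 constraints:

  0 0 0 1
  0 0 1 2
  1 1 2 3
  1 2 3 4

giving w = (4, 3, 1, 2) via Δ²R.

|D(w)|=5, |Ess(w)|=2:

[(1, 3, 0), (2, 2, 0)]


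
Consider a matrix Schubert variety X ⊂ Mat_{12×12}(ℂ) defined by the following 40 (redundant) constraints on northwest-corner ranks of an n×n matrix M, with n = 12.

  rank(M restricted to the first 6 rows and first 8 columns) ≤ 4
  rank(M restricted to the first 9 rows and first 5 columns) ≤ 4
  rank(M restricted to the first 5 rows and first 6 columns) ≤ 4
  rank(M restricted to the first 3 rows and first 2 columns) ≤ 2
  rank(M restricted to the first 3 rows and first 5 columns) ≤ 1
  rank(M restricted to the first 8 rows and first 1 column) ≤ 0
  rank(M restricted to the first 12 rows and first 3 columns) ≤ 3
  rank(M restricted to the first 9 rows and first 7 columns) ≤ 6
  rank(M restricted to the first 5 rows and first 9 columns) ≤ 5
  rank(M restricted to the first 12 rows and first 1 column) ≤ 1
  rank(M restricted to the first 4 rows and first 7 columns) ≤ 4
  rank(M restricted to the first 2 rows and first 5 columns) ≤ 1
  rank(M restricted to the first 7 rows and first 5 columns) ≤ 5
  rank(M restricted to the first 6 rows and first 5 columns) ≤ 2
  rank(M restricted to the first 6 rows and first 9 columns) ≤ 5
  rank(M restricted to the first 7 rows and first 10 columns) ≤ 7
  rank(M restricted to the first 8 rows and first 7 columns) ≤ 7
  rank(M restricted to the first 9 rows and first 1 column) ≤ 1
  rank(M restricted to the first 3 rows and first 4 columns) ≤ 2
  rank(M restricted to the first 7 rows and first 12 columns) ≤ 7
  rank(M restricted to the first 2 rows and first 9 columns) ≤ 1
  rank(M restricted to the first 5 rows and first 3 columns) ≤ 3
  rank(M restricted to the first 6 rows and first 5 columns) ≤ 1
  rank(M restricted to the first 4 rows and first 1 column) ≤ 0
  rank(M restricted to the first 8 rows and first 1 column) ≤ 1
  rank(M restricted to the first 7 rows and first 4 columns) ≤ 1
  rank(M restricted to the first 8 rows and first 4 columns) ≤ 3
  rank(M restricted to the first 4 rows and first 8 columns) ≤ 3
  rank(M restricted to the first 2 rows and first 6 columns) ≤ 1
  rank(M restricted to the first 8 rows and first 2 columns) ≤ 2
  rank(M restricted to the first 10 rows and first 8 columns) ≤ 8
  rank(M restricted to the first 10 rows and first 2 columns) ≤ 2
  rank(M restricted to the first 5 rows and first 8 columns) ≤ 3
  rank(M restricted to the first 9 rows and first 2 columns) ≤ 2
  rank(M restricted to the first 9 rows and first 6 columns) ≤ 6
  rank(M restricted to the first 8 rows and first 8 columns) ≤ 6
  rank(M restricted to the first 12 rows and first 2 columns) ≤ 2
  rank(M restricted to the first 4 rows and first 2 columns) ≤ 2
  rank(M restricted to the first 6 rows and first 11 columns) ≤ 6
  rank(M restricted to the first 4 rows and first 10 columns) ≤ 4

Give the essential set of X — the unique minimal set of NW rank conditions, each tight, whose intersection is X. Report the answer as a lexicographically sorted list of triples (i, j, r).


Recovering R(i,j) via the rank-extension bound from the 40 conditions:

  0  1  1  1  1  1  1  1  1  1  1  1
  0  1  1  1  1  1  1  1  1  2  2  2
  0  1  1  1  1  2  2  2  2  3  3  3
  0  1  1  1  1  2  3  3  3  4  4  4
  0  1  1  1  1  2  3  3  4  5  5  5
  0  1  1  1  1  2  3  4  5  6  6  6
  0  1  1  1  2  3  4  5  6  7  7  7
  0  1  2  2  3  4  5  6  7  8  8  8
  1  2  3  3  4  5  6  7  8  9  9  9
  1  2  3  4  5  6  7  8  9  10  10  10
  1  2  3  4  5  6  7  8  9  10  11  11
  1  2  3  4  5  6  7  8  9  10  11  12

reading off 1-entries of Δ²R: w = (2, 10, 6, 7, 9, 8, 5, 3, 1, 4, 11, 12).

5 SE-corners of the 30-cell Rothe diagram give Ess(w):

[(2, 9, 1), (5, 8, 3), (6, 5, 1), (7, 4, 1), (8, 1, 0)]


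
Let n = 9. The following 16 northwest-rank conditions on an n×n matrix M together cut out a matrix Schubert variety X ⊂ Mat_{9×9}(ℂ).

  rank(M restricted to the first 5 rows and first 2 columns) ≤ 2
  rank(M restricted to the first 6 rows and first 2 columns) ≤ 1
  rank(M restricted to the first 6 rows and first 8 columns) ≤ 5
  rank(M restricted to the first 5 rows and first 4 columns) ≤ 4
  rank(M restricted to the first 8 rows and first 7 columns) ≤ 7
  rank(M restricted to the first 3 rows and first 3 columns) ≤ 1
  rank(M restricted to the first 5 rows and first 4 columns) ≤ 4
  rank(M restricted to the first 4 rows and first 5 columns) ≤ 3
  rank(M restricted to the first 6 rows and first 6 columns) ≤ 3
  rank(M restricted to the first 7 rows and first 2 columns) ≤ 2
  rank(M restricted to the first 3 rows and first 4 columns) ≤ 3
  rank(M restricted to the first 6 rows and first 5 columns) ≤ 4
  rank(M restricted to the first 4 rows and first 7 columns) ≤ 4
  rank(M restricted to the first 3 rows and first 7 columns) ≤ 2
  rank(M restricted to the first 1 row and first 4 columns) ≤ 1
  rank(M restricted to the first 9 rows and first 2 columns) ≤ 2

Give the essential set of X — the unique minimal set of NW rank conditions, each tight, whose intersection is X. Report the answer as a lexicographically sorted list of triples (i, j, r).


The tightest implied rank at each (i,j), from the 16 conditions:

  row 1: 1 | 1 | 1 | 1 | 1 | 1 | 1 | 1 | 1
  row 2: 1 | 1 | 1 | 2 | 2 | 2 | 2 | 2 | 2
  row 3: 1 | 1 | 1 | 2 | 2 | 2 | 2 | 3 | 3
  row 4: 1 | 1 | 2 | 3 | 3 | 3 | 3 | 4 | 4
  row 5: 1 | 1 | 2 | 3 | 3 | 3 | 4 | 5 | 5
  row 6: 1 | 1 | 2 | 3 | 3 | 3 | 4 | 5 | 6
  row 7: 1 | 2 | 3 | 4 | 4 | 4 | 5 | 6 | 7
  row 8: 1 | 2 | 3 | 4 | 5 | 5 | 6 | 7 | 8
  row 9: 1 | 2 | 3 | 4 | 5 | 6 | 7 | 8 | 9

giving w = (1, 4, 8, 3, 7, 9, 2, 5, 6) via Δ²R.

ℓ(w)=14; the 4 essential cells (i,j,r):

[(3, 3, 1), (3, 7, 2), (6, 2, 1), (6, 6, 3)]


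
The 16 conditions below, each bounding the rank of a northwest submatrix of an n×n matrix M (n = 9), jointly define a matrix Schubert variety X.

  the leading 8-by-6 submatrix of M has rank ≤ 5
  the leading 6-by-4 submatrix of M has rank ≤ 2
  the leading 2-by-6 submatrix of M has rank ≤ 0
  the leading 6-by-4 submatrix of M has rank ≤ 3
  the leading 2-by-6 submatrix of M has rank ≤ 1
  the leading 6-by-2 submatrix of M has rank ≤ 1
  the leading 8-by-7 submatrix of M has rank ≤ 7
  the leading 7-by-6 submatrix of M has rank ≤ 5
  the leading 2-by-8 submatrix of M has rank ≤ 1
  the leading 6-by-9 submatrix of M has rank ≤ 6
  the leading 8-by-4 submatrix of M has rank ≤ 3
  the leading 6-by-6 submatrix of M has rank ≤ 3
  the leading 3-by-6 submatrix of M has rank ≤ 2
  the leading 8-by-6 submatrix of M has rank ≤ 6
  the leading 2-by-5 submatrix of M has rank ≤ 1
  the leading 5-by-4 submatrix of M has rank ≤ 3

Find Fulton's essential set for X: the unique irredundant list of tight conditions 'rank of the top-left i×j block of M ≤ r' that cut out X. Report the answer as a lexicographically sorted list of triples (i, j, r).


Rank table r_w(9×9) implied by the 16 constraints:

  row 1: 0 | 0 | 0 | 0 | 0 | 0 | 1 | 1 | 1
  row 2: 0 | 0 | 0 | 0 | 0 | 0 | 1 | 1 | 2
  row 3: 1 | 1 | 1 | 1 | 1 | 1 | 2 | 2 | 3
  row 4: 1 | 1 | 2 | 2 | 2 | 2 | 3 | 3 | 4
  row 5: 1 | 1 | 2 | 2 | 3 | 3 | 4 | 4 | 5
  row 6: 1 | 1 | 2 | 2 | 3 | 3 | 4 | 5 | 6
  row 7: 1 | 2 | 3 | 3 | 4 | 4 | 5 | 6 | 7
  row 8: 1 | 2 | 3 | 3 | 4 | 5 | 6 | 7 | 8
  row 9: 1 | 2 | 3 | 4 | 5 | 6 | 7 | 8 | 9

giving w = (7, 9, 1, 3, 5, 8, 2, 6, 4) via Δ²R.

Rothe diagram D(w) (20 cells), 6 SE-corners (essential conditions):

[(2, 6, 0), (2, 8, 1), (6, 2, 1), (6, 4, 2), (6, 6, 3), (8, 4, 3)]


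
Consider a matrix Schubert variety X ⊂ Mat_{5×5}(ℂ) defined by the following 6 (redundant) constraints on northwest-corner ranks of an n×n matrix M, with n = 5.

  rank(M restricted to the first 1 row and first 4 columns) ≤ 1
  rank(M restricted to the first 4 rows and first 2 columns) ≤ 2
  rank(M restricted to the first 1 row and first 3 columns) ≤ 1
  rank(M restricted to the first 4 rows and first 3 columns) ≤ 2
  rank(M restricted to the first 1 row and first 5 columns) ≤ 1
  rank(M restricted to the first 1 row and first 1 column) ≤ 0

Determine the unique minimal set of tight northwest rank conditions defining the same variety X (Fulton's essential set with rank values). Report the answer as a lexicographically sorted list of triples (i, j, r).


Rank table r_w(5×5) implied by the 6 constraints:

  R[1]: 0 1 1 1 1
  R[2]: 1 2 2 2 2
  R[3]: 1 2 2 3 3
  R[4]: 1 2 2 3 4
  R[5]: 1 2 3 4 5

giving w = (2, 1, 4, 5, 3) via Δ²R.

|D(w)|=3, |Ess(w)|=2:

[(1, 1, 0), (4, 3, 2)]


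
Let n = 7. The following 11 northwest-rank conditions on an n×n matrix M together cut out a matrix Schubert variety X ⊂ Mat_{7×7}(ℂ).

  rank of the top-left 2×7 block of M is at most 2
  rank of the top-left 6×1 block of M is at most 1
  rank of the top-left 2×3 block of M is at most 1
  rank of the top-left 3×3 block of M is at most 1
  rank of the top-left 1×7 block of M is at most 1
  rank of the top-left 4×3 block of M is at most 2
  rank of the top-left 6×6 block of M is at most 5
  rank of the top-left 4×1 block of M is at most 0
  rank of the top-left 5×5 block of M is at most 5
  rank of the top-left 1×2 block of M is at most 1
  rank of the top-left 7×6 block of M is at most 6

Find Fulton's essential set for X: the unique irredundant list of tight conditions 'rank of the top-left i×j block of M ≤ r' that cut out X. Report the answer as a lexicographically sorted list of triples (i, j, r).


Computing R[i][j] = min implied NW-rank bound (n=7, 11 conditions):

  row 1: 0, 1, 1, 1, 1, 1, 1
  row 2: 0, 1, 1, 2, 2, 2, 2
  row 3: 0, 1, 1, 2, 3, 3, 3
  row 4: 0, 1, 2, 3, 4, 4, 4
  row 5: 1, 2, 3, 4, 5, 5, 5
  row 6: 1, 2, 3, 4, 5, 5, 6
  row 7: 1, 2, 3, 4, 5, 6, 7

the unique w with this rank table is (2, 4, 5, 3, 1, 7, 6).

D(w) has 7 cells with 3 SE-corners; essential set:

[(3, 3, 1), (4, 1, 0), (6, 6, 5)]


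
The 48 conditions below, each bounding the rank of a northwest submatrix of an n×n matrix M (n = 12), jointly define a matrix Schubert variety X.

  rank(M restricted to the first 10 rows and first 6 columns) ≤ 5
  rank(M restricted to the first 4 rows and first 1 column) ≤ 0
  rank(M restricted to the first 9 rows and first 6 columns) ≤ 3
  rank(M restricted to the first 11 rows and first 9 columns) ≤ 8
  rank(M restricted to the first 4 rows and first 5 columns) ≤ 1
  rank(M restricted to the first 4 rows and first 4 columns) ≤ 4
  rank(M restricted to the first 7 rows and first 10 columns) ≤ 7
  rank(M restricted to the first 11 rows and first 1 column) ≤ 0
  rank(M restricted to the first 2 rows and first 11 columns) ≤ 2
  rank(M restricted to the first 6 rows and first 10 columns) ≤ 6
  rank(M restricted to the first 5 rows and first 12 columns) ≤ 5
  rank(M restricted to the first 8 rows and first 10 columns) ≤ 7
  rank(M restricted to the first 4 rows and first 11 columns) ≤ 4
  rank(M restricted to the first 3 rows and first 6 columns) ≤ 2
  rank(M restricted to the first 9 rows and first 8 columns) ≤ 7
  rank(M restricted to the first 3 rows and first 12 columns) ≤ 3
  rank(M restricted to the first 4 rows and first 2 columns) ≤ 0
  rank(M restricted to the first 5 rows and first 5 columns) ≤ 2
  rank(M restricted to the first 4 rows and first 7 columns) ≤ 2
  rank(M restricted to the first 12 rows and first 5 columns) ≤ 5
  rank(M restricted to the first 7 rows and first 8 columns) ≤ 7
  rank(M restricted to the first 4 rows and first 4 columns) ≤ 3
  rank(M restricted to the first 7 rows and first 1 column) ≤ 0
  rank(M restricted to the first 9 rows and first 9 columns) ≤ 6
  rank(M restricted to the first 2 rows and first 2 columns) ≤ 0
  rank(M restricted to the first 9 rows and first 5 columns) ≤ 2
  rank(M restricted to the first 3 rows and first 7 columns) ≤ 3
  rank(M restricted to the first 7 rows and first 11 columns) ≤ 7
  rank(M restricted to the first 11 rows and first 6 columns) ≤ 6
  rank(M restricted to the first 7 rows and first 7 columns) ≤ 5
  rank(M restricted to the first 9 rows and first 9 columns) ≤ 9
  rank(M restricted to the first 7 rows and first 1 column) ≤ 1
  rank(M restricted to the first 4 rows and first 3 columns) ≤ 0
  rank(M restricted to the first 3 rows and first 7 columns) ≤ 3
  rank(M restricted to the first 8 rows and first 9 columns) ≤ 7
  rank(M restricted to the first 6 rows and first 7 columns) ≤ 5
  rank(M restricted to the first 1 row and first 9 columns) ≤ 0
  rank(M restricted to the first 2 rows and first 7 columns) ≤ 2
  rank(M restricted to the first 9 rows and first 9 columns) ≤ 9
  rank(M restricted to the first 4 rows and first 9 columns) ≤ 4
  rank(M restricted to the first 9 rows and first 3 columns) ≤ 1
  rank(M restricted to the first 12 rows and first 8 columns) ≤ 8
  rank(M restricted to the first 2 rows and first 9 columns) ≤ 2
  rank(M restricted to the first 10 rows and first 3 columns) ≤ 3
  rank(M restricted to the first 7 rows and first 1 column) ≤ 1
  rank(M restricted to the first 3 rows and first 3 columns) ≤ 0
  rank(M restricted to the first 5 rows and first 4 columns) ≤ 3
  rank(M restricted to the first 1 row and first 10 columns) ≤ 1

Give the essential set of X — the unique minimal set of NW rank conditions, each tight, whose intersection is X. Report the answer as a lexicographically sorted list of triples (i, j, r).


Propagating the 48 rank bounds to every northwest block:

  0  0  0  0  0  0  0  0  0  1  1  1
  0  0  0  1  1  1  1  1  1  2  2  2
  0  0  0  1  1  2  2  2  2  3  3  3
  0  0  0  1  1  2  2  3  3  4  4  4
  0  1  1  2  2  3  3  4  4  5  5  5
  0  1  1  2  2  3  4  5  5  6  6  6
  0  1  1  2  2  3  4  5  6  7  7  7
  0  1  1  2  2  3  4  5  6  7  8  8
  0  1  1  2  2  3  4  5  6  7  8  9
  0  1  2  3  3  4  5  6  7  8  9  10
  0  1  2  3  4  5  6  7  8  9  10  11
  1  2  3  4  5  6  7  8  9  10  11  12

reading off 1-entries of Δ²R: w = (10, 4, 6, 8, 2, 7, 9, 11, 12, 3, 5, 1).

7 SE-corners of the 36-cell Rothe diagram give Ess(w):

[(1, 9, 0), (4, 3, 0), (4, 5, 1), (4, 7, 2), (9, 3, 1), (9, 5, 2), (11, 1, 0)]


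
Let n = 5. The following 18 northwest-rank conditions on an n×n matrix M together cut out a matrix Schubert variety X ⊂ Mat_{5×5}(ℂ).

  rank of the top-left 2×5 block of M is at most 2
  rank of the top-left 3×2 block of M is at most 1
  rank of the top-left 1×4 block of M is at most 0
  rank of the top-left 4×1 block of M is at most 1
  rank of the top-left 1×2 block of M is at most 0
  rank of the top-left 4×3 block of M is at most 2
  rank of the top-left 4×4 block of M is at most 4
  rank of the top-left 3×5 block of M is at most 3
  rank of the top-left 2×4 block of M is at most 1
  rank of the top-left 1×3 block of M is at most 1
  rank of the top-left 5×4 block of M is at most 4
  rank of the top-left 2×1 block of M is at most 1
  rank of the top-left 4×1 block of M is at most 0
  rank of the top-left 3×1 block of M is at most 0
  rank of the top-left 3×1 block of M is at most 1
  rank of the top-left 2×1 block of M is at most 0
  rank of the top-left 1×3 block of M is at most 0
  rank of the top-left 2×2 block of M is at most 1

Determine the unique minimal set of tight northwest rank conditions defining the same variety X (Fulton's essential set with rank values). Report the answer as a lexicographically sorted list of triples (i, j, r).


Recovering R(i,j) via the rank-extension bound from the 18 conditions:

  row 1: 0  0  0  0  1
  row 2: 0  1  1  1  2
  row 3: 0  1  2  2  3
  row 4: 0  1  2  3  4
  row 5: 1  2  3  4  5

giving w = (5, 2, 3, 4, 1) via Δ²R.

ℓ(w)=7; the 2 essential cells (i,j,r):

[(1, 4, 0), (4, 1, 0)]


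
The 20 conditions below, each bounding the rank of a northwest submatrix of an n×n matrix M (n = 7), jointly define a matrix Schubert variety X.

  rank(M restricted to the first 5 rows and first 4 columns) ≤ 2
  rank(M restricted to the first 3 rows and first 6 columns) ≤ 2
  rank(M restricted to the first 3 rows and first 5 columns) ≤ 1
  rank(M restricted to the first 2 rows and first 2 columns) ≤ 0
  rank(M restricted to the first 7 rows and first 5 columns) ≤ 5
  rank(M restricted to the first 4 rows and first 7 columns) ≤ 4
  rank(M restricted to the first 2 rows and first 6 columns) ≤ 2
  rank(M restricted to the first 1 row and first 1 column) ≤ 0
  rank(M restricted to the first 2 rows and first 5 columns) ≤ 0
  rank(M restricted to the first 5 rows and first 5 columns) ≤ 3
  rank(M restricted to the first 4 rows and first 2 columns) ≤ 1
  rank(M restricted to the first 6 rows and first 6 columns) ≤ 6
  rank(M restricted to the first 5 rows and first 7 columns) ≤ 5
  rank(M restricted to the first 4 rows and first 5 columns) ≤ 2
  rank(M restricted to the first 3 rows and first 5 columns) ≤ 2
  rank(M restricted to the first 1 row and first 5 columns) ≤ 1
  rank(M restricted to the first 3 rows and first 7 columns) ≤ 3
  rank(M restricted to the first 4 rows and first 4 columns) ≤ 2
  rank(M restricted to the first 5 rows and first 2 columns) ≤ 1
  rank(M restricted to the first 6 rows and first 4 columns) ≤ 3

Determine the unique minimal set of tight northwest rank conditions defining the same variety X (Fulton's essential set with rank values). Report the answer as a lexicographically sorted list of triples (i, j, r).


Propagating the 20 rank bounds to every northwest block:

  0  0  0  0  0  1  1
  0  0  0  0  0  1  2
  1  1  1  1  1  2  3
  1  1  2  2  2  3  4
  1  1  2  2  3  4  5
  1  2  3  3  4  5  6
  1  2  3  4  5  6  7

second differences of R give the permutation w = (6, 7, 1, 3, 5, 2, 4).

ℓ(w)=13; the 3 essential cells (i,j,r):

[(2, 5, 0), (5, 2, 1), (5, 4, 2)]
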